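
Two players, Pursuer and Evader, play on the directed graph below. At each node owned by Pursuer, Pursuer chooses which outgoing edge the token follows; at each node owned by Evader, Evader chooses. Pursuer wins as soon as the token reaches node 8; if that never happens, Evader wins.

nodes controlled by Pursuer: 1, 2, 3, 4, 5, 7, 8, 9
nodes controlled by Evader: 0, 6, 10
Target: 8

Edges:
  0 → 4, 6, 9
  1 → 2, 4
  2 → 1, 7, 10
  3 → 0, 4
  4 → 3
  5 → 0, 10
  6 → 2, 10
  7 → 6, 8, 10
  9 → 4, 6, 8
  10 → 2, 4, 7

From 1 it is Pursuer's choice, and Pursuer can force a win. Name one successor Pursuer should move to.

A0 = {8}
A1: add {7, 9} — 7 (Pursuer) has 7→8; 9 (Pursuer) has 9→8.
A2: add {2} — 2 (Pursuer) has 2→7.
A3: add {1} — 1 (Pursuer) has 1→2.
A4 = A3; e.g. 0 (Evader) can still go to 4. Fixed point.
From 1, successor 2 is in the attractor (rank 2); the other successor 4 is not.

2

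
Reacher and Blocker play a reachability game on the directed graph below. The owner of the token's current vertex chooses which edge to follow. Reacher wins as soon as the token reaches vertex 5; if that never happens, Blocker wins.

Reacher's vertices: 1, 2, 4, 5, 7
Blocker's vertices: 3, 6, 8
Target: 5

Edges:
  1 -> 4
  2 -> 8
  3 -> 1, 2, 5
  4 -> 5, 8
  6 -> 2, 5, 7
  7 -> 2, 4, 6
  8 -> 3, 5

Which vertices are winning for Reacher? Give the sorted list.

1, 4, 5, 7

A0 = {5}
A1: add {4} — 4 (Reacher) has 4→5.
A2: add {1, 7} — 1 (Reacher) has 1→4; 7 (Reacher) has 7→4.
A3 = A2; e.g. 2 (Reacher) has no edge into A2. Fixed point.
Reacher's winning region = {1, 4, 5, 7}.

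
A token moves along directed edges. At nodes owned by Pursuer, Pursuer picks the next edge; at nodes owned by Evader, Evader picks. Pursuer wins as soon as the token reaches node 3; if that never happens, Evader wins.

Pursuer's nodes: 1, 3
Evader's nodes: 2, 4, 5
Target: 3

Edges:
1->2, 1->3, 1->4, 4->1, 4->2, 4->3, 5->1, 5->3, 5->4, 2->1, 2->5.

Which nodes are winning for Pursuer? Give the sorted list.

1, 3

A0 = {3}
A1: add {1} — 1 (Pursuer) has 1→3.
A2 = A1; e.g. 2 (Evader) can still go to 5. Fixed point.
Pursuer's winning region = {1, 3}.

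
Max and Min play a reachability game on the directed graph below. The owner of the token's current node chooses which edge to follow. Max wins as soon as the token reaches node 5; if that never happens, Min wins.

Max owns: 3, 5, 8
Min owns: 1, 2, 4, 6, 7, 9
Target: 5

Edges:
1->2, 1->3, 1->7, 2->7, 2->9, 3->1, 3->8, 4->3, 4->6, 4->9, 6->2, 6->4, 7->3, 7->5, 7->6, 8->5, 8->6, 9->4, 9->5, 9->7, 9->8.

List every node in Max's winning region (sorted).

A0 = {5}
A1: add {8} — 8 (Max) has 8→5.
A2: add {3} — 3 (Max) has 3→8.
A3 = A2; e.g. 1 (Min) can still go to 2. Fixed point.
Max's winning region = {3, 5, 8}.

3, 5, 8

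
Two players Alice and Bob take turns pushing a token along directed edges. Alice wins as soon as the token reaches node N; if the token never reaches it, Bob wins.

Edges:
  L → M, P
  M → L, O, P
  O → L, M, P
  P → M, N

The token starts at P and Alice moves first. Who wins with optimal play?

Alice

Track states (vertex, player-to-move).
A0 = {(N,Alice), (N,Bob)}
A1: add {(P,Alice)}.
(P,Alice) ∈ A1 ⇒ Alice forces the target.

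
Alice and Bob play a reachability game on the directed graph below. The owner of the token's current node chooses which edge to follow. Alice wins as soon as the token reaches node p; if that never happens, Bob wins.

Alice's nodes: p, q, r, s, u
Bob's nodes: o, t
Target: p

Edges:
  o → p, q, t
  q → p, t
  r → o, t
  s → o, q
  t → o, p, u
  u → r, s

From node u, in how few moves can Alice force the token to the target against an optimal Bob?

A0 = {p}
A1: add {q} — q (Alice) has q→p.
A2: add {s} — s (Alice) has s→q.
A3: add {u} — u (Alice) has u→s.
A4 = A3; e.g. o (Bob) can still go to t. Fixed point.
u enters the attractor at level 3, so Alice can force the target in 3 moves from there.

3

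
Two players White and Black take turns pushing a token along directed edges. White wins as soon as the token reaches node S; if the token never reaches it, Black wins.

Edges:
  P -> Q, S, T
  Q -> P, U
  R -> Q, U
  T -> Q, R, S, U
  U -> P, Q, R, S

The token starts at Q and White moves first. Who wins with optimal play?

Black

Track states (vertex, player-to-move).
A0 = {(S,White), (S,Black)}
A1: add {(P,White), (T,White), (U,White)}.
A2: add {(Q,Black)}.
A3: add {(R,White)}.
A4 = A3; e.g. (P,Black) stays out. (Q,White) never enters ⇒ Black avoids the target.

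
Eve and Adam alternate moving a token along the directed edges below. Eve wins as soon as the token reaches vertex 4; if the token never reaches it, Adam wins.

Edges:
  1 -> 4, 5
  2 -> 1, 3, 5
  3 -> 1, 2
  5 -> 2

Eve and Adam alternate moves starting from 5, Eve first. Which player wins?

Track states (vertex, player-to-move).
A0 = {(4,Eve), (4,Adam)}
A1: add {(1,Eve)}.
A2 = A1; e.g. (1,Adam) stays out. (5,Eve) never enters ⇒ Adam avoids the target.

Adam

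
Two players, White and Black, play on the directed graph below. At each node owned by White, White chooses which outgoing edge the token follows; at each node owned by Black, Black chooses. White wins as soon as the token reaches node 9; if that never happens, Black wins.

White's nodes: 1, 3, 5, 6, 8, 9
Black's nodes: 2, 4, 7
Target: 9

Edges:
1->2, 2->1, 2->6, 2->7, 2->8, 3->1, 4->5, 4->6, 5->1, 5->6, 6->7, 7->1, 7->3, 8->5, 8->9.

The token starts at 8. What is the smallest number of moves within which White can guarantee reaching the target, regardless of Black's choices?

1

A0 = {9}
A1: add {8} — 8 (White) has 8→9.
A2 = A1; e.g. 1 (White) has no edge into A1. Fixed point.
8 enters the attractor at level 1, so White can force the target in 1 move from there.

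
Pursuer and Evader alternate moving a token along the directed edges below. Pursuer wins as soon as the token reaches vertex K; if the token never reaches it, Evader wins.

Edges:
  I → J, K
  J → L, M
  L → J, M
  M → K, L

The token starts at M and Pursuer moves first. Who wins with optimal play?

Pursuer

Track states (vertex, player-to-move).
A0 = {(K,Pursuer), (K,Evader)}
A1: add {(I,Pursuer), (M,Pursuer)}.
(M,Pursuer) ∈ A1 ⇒ Pursuer forces the target.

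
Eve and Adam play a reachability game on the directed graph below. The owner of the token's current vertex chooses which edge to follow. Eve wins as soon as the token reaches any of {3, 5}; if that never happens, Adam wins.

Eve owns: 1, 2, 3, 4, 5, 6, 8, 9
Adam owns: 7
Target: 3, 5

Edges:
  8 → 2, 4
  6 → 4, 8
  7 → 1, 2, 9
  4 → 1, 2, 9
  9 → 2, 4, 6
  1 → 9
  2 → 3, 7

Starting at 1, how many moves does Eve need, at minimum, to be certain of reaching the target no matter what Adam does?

3

A0 = {3, 5}
A1: add {2} — 2 (Eve) has 2→3.
A2: add {4, 8, 9} — 4 (Eve) has 4→2; 8 (Eve) has 8→2; 9 (Eve) has 9→2.
A3: add {1, 6} — 1 (Eve) has 1→9; 6 (Eve) has 6→4.
1 enters the attractor at level 3, so Eve can force the target in 3 moves from there.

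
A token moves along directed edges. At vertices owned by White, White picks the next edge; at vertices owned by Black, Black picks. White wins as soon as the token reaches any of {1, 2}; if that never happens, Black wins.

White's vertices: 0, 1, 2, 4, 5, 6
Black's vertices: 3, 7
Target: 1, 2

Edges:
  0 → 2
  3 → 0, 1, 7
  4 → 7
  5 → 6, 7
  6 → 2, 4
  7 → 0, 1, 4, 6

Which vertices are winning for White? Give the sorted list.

0, 1, 2, 5, 6

A0 = {1, 2}
A1: add {0, 6} — 0 (White) has 0→2; 6 (White) has 6→2.
A2: add {5} — 5 (White) has 5→6.
A3 = A2; e.g. 3 (Black) can still go to 7. Fixed point.
White's winning region = {0, 1, 2, 5, 6}.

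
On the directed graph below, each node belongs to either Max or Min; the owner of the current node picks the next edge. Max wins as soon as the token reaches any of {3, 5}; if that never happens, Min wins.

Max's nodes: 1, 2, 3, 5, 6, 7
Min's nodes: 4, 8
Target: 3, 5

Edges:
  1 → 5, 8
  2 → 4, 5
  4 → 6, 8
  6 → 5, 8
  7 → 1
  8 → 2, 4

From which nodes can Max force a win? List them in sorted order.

A0 = {3, 5}
A1: add {1, 2, 6} — 1 (Max) has 1→5; 2 (Max) has 2→5; 6 (Max) has 6→5.
A2: add {7} — 7 (Max) has 7→1.
A3 = A2; e.g. 4 (Min) can still go to 8. Fixed point.
Max's winning region = {1, 2, 3, 5, 6, 7}.

1, 2, 3, 5, 6, 7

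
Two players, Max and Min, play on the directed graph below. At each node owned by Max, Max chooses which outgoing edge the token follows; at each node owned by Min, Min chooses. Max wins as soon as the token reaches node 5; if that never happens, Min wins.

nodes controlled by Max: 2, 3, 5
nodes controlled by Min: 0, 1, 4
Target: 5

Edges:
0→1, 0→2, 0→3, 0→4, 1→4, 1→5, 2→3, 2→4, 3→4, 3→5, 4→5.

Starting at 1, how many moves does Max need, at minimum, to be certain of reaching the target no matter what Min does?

A0 = {5}
A1: add {3, 4} — 3 (Max) has 3→5; 4 (Min): all of {5} already in.
A2: add {1, 2} — 1 (Min): all of {4, 5} already in; 2 (Max) has 2→3.
1 enters the attractor at level 2, so Max can force the target in 2 moves from there.

2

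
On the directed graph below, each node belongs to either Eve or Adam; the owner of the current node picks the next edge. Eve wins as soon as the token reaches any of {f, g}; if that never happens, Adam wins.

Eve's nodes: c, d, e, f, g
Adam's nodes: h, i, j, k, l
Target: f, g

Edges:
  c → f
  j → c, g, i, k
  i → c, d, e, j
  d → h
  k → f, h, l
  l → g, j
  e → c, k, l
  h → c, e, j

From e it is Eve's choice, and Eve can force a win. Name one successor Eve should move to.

c

A0 = {f, g}
A1: add {c} — c (Eve) has c→f.
A2: add {e} — e (Eve) has e→c.
A3 = A2; e.g. d (Eve) has no edge into A2. Fixed point.
From e, successor c is in the attractor (rank 1); the other successors k, l are not.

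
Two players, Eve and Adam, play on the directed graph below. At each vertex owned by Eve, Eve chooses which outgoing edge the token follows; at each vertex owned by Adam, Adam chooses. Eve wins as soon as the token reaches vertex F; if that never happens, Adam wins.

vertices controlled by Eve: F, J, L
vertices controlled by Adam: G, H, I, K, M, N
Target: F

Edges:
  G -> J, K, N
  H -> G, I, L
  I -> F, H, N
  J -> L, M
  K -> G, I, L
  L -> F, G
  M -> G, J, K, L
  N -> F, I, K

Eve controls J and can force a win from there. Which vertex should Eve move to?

A0 = {F}
A1: add {L} — L (Eve) has L→F.
A2: add {J} — J (Eve) has J→L.
A3 = A2; e.g. G (Adam) can still go to K. Fixed point.
From J, successor L is in the attractor (rank 1); the other successor M is not.

L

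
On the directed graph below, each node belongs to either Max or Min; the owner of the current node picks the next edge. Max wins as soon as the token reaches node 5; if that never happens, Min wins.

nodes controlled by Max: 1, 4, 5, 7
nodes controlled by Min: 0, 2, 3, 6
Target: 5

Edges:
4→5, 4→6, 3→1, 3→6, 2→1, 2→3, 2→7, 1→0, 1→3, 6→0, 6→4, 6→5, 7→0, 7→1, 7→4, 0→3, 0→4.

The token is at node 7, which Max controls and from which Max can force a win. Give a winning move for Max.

4

A0 = {5}
A1: add {4} — 4 (Max) has 4→5.
A2: add {7} — 7 (Max) has 7→4.
A3 = A2; e.g. 0 (Min) can still go to 3. Fixed point.
From 7, successor 4 is in the attractor (rank 1); the other successors 0, 1 are not.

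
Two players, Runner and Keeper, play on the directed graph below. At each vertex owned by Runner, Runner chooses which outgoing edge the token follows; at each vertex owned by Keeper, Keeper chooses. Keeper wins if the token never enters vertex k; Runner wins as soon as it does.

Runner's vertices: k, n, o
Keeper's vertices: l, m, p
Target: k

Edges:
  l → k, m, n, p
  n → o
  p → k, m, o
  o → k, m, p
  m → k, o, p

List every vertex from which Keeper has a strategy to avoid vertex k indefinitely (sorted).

l, m, p

A0 = {k}
A1: add {o} — o (Runner) has o→k.
A2: add {n} — n (Runner) has n→o.
A3 = A2; e.g. l (Keeper) can still go to m. Fixed point.
Runner's attractor = {k, n, o}; Keeper avoids the target exactly from the complement.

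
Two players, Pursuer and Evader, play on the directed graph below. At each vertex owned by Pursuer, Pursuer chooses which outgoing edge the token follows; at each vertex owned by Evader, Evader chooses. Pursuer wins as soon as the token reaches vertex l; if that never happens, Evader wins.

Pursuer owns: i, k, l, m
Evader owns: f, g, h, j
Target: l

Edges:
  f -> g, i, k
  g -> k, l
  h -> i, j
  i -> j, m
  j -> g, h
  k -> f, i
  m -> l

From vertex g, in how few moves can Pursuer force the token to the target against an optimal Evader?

4

A0 = {l}
A1: add {m} — m (Pursuer) has m→l.
A2: add {i} — i (Pursuer) has i→m.
A3: add {k} — k (Pursuer) has k→i.
A4: add {g} — g (Evader): all of {k, l} already in.
g enters the attractor at level 4, so Pursuer can force the target in 4 moves from there.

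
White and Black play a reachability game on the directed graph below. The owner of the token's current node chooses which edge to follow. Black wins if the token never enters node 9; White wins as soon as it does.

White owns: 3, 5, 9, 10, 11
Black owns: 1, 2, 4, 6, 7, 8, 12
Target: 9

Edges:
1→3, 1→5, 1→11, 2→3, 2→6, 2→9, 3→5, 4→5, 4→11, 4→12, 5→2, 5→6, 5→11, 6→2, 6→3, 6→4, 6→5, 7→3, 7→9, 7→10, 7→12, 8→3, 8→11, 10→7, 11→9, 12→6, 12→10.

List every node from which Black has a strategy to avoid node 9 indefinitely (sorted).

A0 = {9}
A1: add {11} — 11 (White) has 11→9.
A2: add {5} — 5 (White) has 5→11.
A3: add {3} — 3 (White) has 3→5.
A4: add {1, 8} — 1 (Black): all of {3, 5, 11} already in; 8 (Black): all of {3, 11} already in.
A5 = A4; e.g. 2 (Black) can still go to 6. Fixed point.
White's attractor = {1, 3, 5, 8, 9, 11}; Black avoids the target exactly from the complement.

2, 4, 6, 7, 10, 12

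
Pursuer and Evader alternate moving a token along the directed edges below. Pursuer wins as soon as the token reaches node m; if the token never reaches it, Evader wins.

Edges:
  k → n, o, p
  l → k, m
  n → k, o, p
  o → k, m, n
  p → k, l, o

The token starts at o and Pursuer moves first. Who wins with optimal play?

Track states (vertex, player-to-move).
A0 = {(m,Pursuer), (m,Evader)}
A1: add {(l,Pursuer), (o,Pursuer)}.
(o,Pursuer) ∈ A1 ⇒ Pursuer forces the target.

Pursuer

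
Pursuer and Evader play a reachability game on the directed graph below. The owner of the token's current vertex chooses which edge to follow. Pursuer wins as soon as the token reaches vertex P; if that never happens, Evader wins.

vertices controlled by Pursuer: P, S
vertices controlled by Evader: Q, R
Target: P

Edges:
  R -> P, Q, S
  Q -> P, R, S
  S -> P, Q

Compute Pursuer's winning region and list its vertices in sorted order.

P, S

A0 = {P}
A1: add {S} — S (Pursuer) has S→P.
A2 = A1; e.g. Q (Evader) can still go to R. Fixed point.
Pursuer's winning region = {P, S}.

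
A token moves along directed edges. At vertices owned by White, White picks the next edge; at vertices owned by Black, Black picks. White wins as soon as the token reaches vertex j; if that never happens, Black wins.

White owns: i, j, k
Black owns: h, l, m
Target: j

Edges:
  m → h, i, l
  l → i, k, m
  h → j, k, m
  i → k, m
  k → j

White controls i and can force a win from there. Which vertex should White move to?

A0 = {j}
A1: add {k} — k (White) has k→j.
A2: add {i} — i (White) has i→k.
A3 = A2; e.g. h (Black) can still go to m. Fixed point.
From i, successor k is in the attractor (rank 1); the other successor m is not.

k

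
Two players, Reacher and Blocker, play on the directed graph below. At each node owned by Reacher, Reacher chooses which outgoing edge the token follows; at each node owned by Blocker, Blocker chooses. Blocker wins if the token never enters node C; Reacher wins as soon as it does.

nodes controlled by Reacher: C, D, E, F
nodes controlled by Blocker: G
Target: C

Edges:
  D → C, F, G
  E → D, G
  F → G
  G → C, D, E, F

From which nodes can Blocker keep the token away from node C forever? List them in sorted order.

F, G

A0 = {C}
A1: add {D} — D (Reacher) has D→C.
A2: add {E} — E (Reacher) has E→D.
A3 = A2; e.g. F (Reacher) has no edge into A2. Fixed point.
Reacher's attractor = {C, D, E}; Blocker avoids the target exactly from the complement.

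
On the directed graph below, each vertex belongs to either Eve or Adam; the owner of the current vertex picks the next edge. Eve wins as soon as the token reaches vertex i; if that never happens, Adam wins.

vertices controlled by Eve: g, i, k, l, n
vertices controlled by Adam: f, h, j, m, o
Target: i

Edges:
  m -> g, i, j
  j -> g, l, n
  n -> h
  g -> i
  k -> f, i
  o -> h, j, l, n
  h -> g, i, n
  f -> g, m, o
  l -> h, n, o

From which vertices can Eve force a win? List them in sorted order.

A0 = {i}
A1: add {g, k} — g (Eve) has g→i; k (Eve) has k→i.
A2 = A1; e.g. f (Adam) can still go to m. Fixed point.
Eve's winning region = {g, i, k}.

g, i, k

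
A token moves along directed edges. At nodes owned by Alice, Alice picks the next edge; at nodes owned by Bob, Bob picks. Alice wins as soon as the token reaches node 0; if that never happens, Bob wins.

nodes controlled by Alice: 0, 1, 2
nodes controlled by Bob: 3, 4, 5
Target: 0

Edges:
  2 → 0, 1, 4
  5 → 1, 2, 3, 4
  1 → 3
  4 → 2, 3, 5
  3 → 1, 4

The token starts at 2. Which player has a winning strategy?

A0 = {0}
A1: add {2} — 2 (Alice) has 2→0.
A2 = A1; e.g. 1 (Alice) has no edge into A1. Fixed point.
2 ∈ A1, so Alice can force the target.

Alice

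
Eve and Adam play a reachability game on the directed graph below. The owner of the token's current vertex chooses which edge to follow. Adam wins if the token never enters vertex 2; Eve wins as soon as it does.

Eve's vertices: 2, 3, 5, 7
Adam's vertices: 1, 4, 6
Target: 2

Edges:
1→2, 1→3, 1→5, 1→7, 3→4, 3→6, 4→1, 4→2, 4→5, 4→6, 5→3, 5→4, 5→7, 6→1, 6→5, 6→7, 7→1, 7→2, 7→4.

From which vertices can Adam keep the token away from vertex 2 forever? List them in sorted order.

A0 = {2}
A1: add {7} — 7 (Eve) has 7→2.
A2: add {5} — 5 (Eve) has 5→7.
A3 = A2; e.g. 1 (Adam) can still go to 3. Fixed point.
Eve's attractor = {2, 5, 7}; Adam avoids the target exactly from the complement.

1, 3, 4, 6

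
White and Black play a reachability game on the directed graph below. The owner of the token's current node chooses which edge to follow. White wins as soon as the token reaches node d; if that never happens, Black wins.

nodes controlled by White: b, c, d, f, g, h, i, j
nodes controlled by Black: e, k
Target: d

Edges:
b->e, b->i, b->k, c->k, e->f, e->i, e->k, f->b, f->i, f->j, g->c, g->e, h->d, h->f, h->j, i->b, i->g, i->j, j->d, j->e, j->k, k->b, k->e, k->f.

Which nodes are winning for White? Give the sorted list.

b, d, f, h, i, j

A0 = {d}
A1: add {h, j} — h (White) has h→d; j (White) has j→d.
A2: add {f, i} — f (White) has f→j; i (White) has i→j.
A3: add {b} — b (White) has b→i.
A4 = A3; e.g. c (White) has no edge into A3. Fixed point.
White's winning region = {b, d, f, h, i, j}.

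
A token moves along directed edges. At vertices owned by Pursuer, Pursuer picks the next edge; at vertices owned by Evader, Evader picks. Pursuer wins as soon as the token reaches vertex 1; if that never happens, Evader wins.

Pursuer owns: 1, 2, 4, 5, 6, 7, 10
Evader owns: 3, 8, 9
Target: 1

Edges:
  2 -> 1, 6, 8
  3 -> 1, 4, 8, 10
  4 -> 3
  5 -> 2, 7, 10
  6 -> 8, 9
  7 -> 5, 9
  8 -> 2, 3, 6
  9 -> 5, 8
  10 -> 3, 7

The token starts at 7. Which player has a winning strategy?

A0 = {1}
A1: add {2} — 2 (Pursuer) has 2→1.
A2: add {5} — 5 (Pursuer) has 5→2.
A3: add {7} — 7 (Pursuer) has 7→5.
7 ∈ A3, so Pursuer can force the target.

Pursuer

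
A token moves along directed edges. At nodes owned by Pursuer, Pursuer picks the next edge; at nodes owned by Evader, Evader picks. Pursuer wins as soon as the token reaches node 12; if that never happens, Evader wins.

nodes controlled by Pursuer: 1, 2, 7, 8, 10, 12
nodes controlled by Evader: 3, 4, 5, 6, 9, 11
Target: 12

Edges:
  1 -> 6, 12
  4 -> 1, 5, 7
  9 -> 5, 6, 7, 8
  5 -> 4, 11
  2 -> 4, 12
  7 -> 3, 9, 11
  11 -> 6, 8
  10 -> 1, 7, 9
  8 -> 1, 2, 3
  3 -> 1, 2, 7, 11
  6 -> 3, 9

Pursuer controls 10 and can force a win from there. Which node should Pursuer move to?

1

A0 = {12}
A1: add {1, 2} — 1 (Pursuer) has 1→12; 2 (Pursuer) has 2→12.
A2: add {8, 10} — 8 (Pursuer) has 8→1; 10 (Pursuer) has 10→1.
A3 = A2; e.g. 3 (Evader) can still go to 7. Fixed point.
From 10, successor 1 is in the attractor (rank 1); the other successors 7, 9 are not.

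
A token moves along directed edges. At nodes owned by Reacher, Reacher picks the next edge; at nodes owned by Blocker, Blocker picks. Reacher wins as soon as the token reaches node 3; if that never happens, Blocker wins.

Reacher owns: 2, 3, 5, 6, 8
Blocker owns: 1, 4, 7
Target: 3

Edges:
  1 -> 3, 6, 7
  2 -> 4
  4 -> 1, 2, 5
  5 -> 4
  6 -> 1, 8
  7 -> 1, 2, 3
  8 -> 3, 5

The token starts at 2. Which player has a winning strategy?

A0 = {3}
A1: add {8} — 8 (Reacher) has 8→3.
A2: add {6} — 6 (Reacher) has 6→8.
A3 = A2; e.g. 1 (Blocker) can still go to 7. Fixed point.
2 never enters the attractor, so Blocker can avoid the target forever.

Blocker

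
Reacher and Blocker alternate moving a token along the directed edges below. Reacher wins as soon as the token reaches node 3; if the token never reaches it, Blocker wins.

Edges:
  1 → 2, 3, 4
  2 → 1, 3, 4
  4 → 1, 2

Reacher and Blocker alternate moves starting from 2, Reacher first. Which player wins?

Track states (vertex, player-to-move).
A0 = {(3,Reacher), (3,Blocker)}
A1: add {(1,Reacher), (2,Reacher)}.
(2,Reacher) ∈ A1 ⇒ Reacher forces the target.

Reacher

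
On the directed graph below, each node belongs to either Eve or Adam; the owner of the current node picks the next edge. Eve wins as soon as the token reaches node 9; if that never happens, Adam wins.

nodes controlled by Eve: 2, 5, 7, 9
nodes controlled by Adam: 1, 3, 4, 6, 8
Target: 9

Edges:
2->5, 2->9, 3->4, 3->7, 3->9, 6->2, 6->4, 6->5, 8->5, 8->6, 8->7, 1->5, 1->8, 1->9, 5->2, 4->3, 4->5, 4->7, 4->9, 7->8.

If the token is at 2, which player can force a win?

Eve

A0 = {9}
A1: add {2} — 2 (Eve) has 2→9.
2 ∈ A1, so Eve can force the target.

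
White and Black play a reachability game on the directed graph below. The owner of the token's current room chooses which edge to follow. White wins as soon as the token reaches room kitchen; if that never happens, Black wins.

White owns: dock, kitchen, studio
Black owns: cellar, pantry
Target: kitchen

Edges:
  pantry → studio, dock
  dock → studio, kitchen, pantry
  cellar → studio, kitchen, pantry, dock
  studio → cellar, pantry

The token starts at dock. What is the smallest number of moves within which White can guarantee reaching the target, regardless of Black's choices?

1

A0 = {kitchen}
A1: add {dock} — dock (White) has dock→kitchen.
A2 = A1; e.g. studio (White) has no edge into A1. Fixed point.
dock enters the attractor at level 1, so White can force the target in 1 move from there.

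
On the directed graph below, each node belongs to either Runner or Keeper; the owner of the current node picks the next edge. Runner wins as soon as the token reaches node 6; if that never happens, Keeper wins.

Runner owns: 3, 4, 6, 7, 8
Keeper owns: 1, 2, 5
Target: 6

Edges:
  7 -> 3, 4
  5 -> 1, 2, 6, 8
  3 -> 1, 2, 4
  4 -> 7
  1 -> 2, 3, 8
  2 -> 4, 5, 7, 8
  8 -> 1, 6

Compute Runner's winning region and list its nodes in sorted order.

6, 8

A0 = {6}
A1: add {8} — 8 (Runner) has 8→6.
A2 = A1; e.g. 1 (Keeper) can still go to 2. Fixed point.
Runner's winning region = {6, 8}.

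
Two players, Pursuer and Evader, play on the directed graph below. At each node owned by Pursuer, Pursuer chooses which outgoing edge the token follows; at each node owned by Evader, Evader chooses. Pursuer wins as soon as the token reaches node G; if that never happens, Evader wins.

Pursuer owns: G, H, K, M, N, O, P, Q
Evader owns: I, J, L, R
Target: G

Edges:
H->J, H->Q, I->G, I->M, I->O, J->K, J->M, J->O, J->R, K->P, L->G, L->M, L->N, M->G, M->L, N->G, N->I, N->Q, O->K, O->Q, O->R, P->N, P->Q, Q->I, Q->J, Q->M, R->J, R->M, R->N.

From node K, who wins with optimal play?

Pursuer

A0 = {G}
A1: add {M, N} — M (Pursuer) has M→G; N (Pursuer) has N→G.
A2: add {L, P, Q} — L (Evader): all of {G, M, N} already in; P (Pursuer) has P→N; Q (Pursuer) has Q→M.
A3: add {H, K, O} — H (Pursuer) has H→Q; K (Pursuer) has K→P; O (Pursuer) has O→Q.
K ∈ A3, so Pursuer can force the target.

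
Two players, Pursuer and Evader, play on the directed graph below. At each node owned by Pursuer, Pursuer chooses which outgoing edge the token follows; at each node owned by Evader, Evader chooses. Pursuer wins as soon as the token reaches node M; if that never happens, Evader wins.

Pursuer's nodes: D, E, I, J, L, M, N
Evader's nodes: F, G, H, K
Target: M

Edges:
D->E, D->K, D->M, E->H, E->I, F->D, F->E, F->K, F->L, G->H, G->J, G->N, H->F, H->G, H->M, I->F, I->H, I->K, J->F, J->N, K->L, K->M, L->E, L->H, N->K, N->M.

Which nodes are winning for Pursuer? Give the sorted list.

D, J, M, N

A0 = {M}
A1: add {D, N} — D (Pursuer) has D→M; N (Pursuer) has N→M.
A2: add {J} — J (Pursuer) has J→N.
A3 = A2; e.g. E (Pursuer) has no edge into A2. Fixed point.
Pursuer's winning region = {D, J, M, N}.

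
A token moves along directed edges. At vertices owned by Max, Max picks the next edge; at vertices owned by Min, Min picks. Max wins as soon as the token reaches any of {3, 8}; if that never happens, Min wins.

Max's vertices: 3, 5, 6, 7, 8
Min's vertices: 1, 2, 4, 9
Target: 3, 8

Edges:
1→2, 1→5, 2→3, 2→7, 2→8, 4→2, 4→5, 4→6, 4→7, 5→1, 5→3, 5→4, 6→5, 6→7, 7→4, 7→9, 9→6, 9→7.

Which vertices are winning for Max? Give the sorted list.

A0 = {3, 8}
A1: add {5} — 5 (Max) has 5→3.
A2: add {6} — 6 (Max) has 6→5.
A3 = A2; e.g. 1 (Min) can still go to 2. Fixed point.
Max's winning region = {3, 5, 6, 8}.

3, 5, 6, 8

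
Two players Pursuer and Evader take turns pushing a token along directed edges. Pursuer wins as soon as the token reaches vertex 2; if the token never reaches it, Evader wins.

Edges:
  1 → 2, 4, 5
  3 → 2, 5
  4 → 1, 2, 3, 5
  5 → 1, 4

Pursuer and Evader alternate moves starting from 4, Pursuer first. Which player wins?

Track states (vertex, player-to-move).
A0 = {(2,Pursuer), (2,Evader)}
A1: add {(1,Pursuer), (3,Pursuer), (4,Pursuer)}.
(4,Pursuer) ∈ A1 ⇒ Pursuer forces the target.

Pursuer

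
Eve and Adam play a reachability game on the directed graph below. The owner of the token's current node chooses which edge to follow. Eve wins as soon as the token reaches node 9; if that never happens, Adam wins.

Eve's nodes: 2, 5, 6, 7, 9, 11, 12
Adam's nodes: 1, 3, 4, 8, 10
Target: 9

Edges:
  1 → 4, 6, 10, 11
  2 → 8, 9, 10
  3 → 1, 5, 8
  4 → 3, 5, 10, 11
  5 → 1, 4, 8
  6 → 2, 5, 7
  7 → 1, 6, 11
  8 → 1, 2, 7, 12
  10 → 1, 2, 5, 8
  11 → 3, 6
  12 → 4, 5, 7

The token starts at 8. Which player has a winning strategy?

A0 = {9}
A1: add {2} — 2 (Eve) has 2→9.
A2: add {6} — 6 (Eve) has 6→2.
A3: add {7, 11} — 7 (Eve) has 7→6; 11 (Eve) has 11→6.
A4: add {12} — 12 (Eve) has 12→7.
A5 = A4; e.g. 1 (Adam) can still go to 4. Fixed point.
8 never enters the attractor, so Adam can avoid the target forever.

Adam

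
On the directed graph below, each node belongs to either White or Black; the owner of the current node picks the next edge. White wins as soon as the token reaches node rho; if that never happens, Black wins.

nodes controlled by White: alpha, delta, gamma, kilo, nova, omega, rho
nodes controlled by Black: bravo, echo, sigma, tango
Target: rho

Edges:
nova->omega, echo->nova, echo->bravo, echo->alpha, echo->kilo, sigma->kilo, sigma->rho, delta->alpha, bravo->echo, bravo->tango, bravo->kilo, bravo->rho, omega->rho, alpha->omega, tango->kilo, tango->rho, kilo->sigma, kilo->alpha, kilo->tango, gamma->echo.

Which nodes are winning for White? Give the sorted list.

alpha, delta, kilo, nova, omega, rho, sigma, tango

A0 = {rho}
A1: add {omega} — omega (White) has omega→rho.
A2: add {alpha, nova} — nova (White) has nova→omega; alpha (White) has alpha→omega.
A3: add {delta, kilo} — delta (White) has delta→alpha; kilo (White) has kilo→alpha.
A4: add {sigma, tango} — sigma (Black): all of {kilo, rho} already in; tango (Black): all of {kilo, rho} already in.
A5 = A4; e.g. echo (Black) can still go to bravo. Fixed point.
White's winning region = {alpha, delta, kilo, nova, omega, rho, sigma, tango}.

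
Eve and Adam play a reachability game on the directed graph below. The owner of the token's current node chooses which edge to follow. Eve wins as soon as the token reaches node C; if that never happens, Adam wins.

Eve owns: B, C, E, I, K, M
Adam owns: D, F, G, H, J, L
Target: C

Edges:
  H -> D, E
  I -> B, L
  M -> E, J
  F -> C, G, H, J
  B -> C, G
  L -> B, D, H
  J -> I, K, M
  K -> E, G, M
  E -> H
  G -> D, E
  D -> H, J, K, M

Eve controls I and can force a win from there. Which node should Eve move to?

B

A0 = {C}
A1: add {B} — B (Eve) has B→C.
A2: add {I} — I (Eve) has I→B.
A3 = A2; e.g. D (Adam) can still go to H. Fixed point.
From I, successor B is in the attractor (rank 1); the other successor L is not.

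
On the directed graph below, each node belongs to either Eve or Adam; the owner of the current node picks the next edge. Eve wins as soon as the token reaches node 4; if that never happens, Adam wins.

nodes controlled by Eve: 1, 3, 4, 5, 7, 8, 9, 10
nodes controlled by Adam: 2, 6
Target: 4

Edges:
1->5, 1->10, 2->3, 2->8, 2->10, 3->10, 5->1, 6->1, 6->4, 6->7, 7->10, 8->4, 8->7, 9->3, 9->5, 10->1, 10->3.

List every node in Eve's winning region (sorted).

4, 8

A0 = {4}
A1: add {8} — 8 (Eve) has 8→4.
A2 = A1; e.g. 1 (Eve) has no edge into A1. Fixed point.
Eve's winning region = {4, 8}.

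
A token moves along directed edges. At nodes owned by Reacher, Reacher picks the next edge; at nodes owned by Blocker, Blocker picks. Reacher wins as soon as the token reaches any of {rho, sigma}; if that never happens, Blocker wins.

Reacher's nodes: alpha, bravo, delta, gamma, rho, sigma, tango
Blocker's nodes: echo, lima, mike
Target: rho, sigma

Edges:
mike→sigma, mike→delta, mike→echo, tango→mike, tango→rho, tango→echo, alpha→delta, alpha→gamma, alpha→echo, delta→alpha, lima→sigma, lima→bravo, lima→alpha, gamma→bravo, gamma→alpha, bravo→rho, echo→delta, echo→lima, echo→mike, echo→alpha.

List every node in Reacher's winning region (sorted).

A0 = {rho, sigma}
A1: add {bravo, tango} — tango (Reacher) has tango→rho; bravo (Reacher) has bravo→rho.
A2: add {gamma} — gamma (Reacher) has gamma→bravo.
A3: add {alpha} — alpha (Reacher) has alpha→gamma.
A4: add {delta, lima} — delta (Reacher) has delta→alpha; lima (Blocker): all of {sigma, bravo, alpha} already in.
A5 = A4; e.g. mike (Blocker) can still go to echo. Fixed point.
Reacher's winning region = {alpha, bravo, delta, gamma, lima, rho, sigma, tango}.

alpha, bravo, delta, gamma, lima, rho, sigma, tango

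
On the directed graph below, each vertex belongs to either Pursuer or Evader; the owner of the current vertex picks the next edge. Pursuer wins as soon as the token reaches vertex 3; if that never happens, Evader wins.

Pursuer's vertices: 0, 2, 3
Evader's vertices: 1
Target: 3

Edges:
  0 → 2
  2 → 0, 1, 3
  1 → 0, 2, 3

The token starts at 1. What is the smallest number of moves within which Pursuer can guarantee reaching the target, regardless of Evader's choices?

A0 = {3}
A1: add {2} — 2 (Pursuer) has 2→3.
A2: add {0} — 0 (Pursuer) has 0→2.
A3: add {1} — 1 (Evader): all of {0, 2, 3} already in.
A3 = all vertices. Fixed point.
1 enters the attractor at level 3, so Pursuer can force the target in 3 moves from there.

3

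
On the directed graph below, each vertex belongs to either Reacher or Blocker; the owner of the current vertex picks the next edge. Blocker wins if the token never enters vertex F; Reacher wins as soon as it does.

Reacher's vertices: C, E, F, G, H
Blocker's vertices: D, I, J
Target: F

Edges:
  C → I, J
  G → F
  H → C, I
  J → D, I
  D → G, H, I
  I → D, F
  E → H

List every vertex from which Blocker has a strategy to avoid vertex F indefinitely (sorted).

A0 = {F}
A1: add {G} — G (Reacher) has G→F.
A2 = A1; e.g. C (Reacher) has no edge into A1. Fixed point.
Reacher's attractor = {F, G}; Blocker avoids the target exactly from the complement.

C, D, E, H, I, J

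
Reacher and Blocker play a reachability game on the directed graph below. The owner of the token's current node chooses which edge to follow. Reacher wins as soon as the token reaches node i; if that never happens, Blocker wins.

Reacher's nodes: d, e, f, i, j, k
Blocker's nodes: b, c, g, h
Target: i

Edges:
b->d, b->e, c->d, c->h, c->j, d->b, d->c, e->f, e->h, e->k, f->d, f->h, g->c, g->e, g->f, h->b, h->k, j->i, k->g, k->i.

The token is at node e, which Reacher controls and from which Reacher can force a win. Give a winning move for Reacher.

k

A0 = {i}
A1: add {j, k} — j (Reacher) has j→i; k (Reacher) has k→i.
A2: add {e} — e (Reacher) has e→k.
A3 = A2; e.g. b (Blocker) can still go to d. Fixed point.
From e, successor k is in the attractor (rank 1); the other successors f, h are not.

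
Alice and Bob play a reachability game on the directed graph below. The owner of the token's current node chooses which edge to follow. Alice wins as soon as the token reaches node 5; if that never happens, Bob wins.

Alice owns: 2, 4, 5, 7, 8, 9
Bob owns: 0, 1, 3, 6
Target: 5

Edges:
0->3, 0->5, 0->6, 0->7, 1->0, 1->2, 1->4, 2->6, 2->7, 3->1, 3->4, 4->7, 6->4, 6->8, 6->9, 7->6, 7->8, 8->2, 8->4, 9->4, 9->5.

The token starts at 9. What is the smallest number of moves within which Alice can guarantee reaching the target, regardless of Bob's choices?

1

A0 = {5}
A1: add {9} — 9 (Alice) has 9→5.
A2 = A1; e.g. 0 (Bob) can still go to 3. Fixed point.
9 enters the attractor at level 1, so Alice can force the target in 1 move from there.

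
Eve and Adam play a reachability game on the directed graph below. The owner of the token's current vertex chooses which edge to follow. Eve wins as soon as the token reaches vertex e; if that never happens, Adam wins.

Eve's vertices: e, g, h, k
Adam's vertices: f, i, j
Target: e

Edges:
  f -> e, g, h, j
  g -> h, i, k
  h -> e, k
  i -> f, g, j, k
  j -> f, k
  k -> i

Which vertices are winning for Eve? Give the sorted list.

e, g, h

A0 = {e}
A1: add {h} — h (Eve) has h→e.
A2: add {g} — g (Eve) has g→h.
A3 = A2; e.g. f (Adam) can still go to j. Fixed point.
Eve's winning region = {e, g, h}.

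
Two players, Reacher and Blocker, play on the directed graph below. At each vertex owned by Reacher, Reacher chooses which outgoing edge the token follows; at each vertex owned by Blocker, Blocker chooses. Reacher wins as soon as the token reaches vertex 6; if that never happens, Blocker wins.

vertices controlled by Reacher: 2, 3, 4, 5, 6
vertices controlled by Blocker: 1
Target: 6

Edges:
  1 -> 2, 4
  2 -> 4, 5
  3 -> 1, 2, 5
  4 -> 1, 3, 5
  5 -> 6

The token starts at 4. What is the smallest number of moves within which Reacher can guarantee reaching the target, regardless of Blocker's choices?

A0 = {6}
A1: add {5} — 5 (Reacher) has 5→6.
A2: add {2, 3, 4} — 2 (Reacher) has 2→5; 3 (Reacher) has 3→5; 4 (Reacher) has 4→5.
4 enters the attractor at level 2, so Reacher can force the target in 2 moves from there.

2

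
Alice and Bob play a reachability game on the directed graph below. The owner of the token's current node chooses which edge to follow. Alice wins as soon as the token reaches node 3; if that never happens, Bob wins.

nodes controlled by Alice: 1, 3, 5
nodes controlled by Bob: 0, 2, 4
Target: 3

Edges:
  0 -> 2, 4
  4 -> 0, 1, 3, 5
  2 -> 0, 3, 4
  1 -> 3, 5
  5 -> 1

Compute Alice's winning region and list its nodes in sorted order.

1, 3, 5

A0 = {3}
A1: add {1} — 1 (Alice) has 1→3.
A2: add {5} — 5 (Alice) has 5→1.
A3 = A2; e.g. 0 (Bob) can still go to 2. Fixed point.
Alice's winning region = {1, 3, 5}.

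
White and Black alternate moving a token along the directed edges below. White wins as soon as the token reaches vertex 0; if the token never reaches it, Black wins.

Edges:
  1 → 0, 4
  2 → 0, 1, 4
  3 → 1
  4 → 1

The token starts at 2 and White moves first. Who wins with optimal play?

Track states (vertex, player-to-move).
A0 = {(0,White), (0,Black)}
A1: add {(1,White), (2,White)}.
(2,White) ∈ A1 ⇒ White forces the target.

White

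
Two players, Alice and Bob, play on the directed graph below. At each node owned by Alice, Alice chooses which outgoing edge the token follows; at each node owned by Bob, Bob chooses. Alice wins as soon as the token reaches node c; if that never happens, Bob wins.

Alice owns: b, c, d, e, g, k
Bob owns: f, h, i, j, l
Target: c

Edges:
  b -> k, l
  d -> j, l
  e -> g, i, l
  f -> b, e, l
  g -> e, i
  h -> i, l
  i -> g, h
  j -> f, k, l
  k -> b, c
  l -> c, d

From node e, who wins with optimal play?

A0 = {c}
A1: add {k} — k (Alice) has k→c.
A2: add {b} — b (Alice) has b→k.
A3 = A2; e.g. d (Alice) has no edge into A2. Fixed point.
e never enters the attractor, so Bob can avoid the target forever.

Bob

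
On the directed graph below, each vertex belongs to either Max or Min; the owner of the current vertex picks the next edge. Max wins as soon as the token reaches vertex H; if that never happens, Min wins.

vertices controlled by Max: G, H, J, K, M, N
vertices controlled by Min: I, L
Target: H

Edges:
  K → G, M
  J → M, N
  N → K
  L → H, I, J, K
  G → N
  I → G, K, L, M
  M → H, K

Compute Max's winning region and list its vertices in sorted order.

A0 = {H}
A1: add {M} — M (Max) has M→H.
A2: add {J, K} — J (Max) has J→M; K (Max) has K→M.
A3: add {N} — N (Max) has N→K.
A4: add {G} — G (Max) has G→N.
A5 = A4; e.g. I (Min) can still go to L. Fixed point.
Max's winning region = {G, H, J, K, M, N}.

G, H, J, K, M, N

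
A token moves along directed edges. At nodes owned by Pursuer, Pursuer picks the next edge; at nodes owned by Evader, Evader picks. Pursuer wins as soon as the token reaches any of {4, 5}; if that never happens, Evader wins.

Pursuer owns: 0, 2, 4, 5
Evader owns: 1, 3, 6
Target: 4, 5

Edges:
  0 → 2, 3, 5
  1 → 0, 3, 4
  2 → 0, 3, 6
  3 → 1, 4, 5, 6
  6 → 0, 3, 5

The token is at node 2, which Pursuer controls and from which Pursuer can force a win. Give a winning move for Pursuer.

A0 = {4, 5}
A1: add {0} — 0 (Pursuer) has 0→5.
A2: add {2} — 2 (Pursuer) has 2→0.
A3 = A2; e.g. 1 (Evader) can still go to 3. Fixed point.
From 2, successor 0 is in the attractor (rank 1); the other successors 3, 6 are not.

0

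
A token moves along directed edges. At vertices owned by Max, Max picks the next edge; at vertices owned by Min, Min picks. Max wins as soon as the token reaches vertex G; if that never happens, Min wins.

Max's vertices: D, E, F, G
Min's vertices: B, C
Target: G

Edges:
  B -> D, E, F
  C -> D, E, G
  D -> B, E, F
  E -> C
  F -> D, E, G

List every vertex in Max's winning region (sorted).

A0 = {G}
A1: add {F} — F (Max) has F→G.
A2: add {D} — D (Max) has D→F.
A3 = A2; e.g. B (Min) can still go to E. Fixed point.
Max's winning region = {D, F, G}.

D, F, G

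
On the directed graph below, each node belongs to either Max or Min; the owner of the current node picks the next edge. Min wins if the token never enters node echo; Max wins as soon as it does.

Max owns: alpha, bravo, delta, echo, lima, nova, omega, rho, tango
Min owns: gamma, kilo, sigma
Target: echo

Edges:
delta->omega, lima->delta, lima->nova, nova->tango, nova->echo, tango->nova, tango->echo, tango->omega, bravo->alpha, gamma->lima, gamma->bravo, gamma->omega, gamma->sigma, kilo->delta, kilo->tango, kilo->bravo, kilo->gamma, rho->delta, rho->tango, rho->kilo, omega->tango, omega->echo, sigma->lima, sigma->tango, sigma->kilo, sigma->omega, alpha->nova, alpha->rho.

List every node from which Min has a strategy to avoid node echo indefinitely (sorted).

A0 = {echo}
A1: add {nova, omega, tango} — nova (Max) has nova→echo; tango (Max) has tango→echo; omega (Max) has omega→echo.
A2: add {alpha, delta, lima, rho} — delta (Max) has delta→omega; lima (Max) has lima→nova; rho (Max) has rho→tango; alpha (Max) has alpha→nova.
A3: add {bravo} — bravo (Max) has bravo→alpha.
A4 = A3; e.g. gamma (Min) can still go to sigma. Fixed point.
Max's attractor = {alpha, bravo, delta, echo, lima, nova, omega, rho, tango}; Min avoids the target exactly from the complement.

gamma, kilo, sigma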